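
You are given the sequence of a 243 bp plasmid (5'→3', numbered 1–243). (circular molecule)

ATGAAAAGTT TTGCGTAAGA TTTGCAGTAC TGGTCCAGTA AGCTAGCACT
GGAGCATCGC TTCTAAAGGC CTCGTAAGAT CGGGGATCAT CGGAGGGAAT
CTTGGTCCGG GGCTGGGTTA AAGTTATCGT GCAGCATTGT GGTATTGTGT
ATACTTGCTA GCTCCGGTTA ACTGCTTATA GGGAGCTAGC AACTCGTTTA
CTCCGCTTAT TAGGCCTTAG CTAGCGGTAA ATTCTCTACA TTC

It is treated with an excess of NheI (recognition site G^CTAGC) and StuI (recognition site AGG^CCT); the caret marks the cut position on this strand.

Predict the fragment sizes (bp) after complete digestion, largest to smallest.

88, 65, 29, 28, 27, 6 bp

NheI sites (GCTAGC) start at positions 42, 157, 185, 220.
NheI cuts after the first base of each site, so after positions 42, 157, 185, 220.
StuI sites (AGGCCT) start at positions 67, 212.
StuI cuts after base 3 of each site, so after positions 69, 214.
Combined cut positions: 42, 69, 157, 185, 214, 220.
Circular molecule, 6 cuts → 6 fragments:
  43–69 → 27 bp
  70–157 → 88 bp
  158–185 → 28 bp
  186–214 → 29 bp
  215–220 → 6 bp
  221–243 then 1–42 → 23 + 42 = 65 bp
Sorted largest to smallest: 88, 65, 29, 28, 27, 6 bp.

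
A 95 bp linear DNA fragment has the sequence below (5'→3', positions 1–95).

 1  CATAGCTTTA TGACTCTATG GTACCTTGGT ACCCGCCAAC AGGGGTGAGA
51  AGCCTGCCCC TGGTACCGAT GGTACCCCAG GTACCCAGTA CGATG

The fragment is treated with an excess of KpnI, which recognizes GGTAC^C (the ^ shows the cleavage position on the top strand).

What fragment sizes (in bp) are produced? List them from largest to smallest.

34, 24, 11, 9, 9, 8 bp

KpnI sites (GGTACC) start at positions 20, 28, 62, 71, 80.
KpnI cuts after base 5 of each site (before the last base), so after positions 24, 32, 66, 75, 84.
Linear molecule, 5 cuts → 6 fragments:
  1–24 → 24 bp
  25–32 → 8 bp
  33–66 → 34 bp
  67–75 → 9 bp
  76–84 → 9 bp
  85–95 → 11 bp
Sorted largest to smallest: 34, 24, 11, 9, 9, 8 bp.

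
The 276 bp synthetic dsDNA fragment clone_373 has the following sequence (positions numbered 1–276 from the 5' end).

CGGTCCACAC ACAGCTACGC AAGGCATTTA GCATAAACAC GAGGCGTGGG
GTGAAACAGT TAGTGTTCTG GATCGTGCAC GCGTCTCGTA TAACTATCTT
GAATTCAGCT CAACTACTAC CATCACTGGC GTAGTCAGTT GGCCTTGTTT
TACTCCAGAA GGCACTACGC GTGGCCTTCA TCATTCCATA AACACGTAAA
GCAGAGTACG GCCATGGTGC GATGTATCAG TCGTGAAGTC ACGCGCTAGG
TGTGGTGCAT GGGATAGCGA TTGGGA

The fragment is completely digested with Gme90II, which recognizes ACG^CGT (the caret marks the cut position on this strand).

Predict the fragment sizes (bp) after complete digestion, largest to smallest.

Gme90II sites (ACGCGT) start at positions 79, 167.
Gme90II cuts after base 3 of each site, so after positions 81, 169.
Linear molecule, 2 cuts → 3 fragments:
  1–81 → 81 bp
  82–169 → 88 bp
  170–276 → 107 bp
Sorted largest to smallest: 107, 88, 81 bp.

107, 88, 81 bp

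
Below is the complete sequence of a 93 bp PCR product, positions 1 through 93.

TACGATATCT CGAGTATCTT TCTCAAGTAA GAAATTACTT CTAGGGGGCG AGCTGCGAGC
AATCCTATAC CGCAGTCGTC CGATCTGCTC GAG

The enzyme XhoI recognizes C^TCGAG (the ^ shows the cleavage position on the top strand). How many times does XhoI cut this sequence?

2

CTCGAG occurs starting at positions 9, 88.
XhoI cuts at 2 sites.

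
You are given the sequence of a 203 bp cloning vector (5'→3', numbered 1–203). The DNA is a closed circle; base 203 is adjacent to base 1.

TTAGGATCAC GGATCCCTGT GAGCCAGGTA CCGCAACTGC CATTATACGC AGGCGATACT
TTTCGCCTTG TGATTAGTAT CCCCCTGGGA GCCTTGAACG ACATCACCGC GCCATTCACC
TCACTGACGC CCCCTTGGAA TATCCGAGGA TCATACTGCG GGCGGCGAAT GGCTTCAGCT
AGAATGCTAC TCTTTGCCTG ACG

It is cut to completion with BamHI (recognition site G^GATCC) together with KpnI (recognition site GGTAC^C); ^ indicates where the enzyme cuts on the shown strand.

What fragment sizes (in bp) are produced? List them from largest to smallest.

183, 20 bp

The BamHI site (GGATCC) starts at position 11.
BamHI cuts after the first base of each site, so after position 11.
The KpnI site (GGTACC) starts at position 27.
KpnI cuts after base 5 of each site (before the last base), so after position 31.
Combined cut positions: 11, 31.
Circular molecule, 2 cuts → 2 fragments:
  12–31 → 20 bp
  32–203 then 1–11 → 172 + 11 = 183 bp
Sorted largest to smallest: 183, 20 bp.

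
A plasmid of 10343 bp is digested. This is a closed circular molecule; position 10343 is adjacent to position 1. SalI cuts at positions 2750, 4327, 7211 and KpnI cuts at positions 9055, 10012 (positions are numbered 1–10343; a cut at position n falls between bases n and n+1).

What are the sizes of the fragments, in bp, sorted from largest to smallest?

3081, 2884, 1844, 1577, 957 bp

Combined cut positions (sorted): 2750, 4327, 7211, 9055, 10012.
Circular molecule, 5 cuts → 5 fragments:
  4327 − 2750 = 1577 bp
  7211 − 4327 = 2884 bp
  9055 − 7211 = 1844 bp
  10012 − 9055 = 957 bp
  wrap: 10343 − 10012 + 2750 = 3081 bp
Sorted largest to smallest: 3081, 2884, 1844, 1577, 957 bp.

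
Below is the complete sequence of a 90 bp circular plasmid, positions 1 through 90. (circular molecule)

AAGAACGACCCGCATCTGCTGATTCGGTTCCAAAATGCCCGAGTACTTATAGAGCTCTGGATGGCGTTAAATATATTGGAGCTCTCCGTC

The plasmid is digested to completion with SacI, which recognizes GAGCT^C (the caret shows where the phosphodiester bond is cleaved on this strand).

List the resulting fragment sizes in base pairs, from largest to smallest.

63, 27 bp

SacI sites (GAGCTC) start at positions 52, 79.
SacI cuts after base 5 of each site (before the last base), so after positions 56, 83.
Circular molecule, 2 cuts → 2 fragments:
  57–83 → 27 bp
  84–90 then 1–56 → 7 + 56 = 63 bp
Sorted largest to smallest: 63, 27 bp.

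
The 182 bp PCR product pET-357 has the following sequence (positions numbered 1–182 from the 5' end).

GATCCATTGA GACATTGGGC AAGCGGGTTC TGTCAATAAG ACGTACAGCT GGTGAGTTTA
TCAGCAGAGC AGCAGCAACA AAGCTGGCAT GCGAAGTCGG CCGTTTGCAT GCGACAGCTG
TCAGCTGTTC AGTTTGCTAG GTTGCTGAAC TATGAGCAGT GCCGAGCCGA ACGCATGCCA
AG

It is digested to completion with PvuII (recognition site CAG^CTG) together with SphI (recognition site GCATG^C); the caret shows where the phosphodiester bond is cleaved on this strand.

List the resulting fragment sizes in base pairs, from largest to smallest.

53, 48, 43, 20, 7, 6, 5 bp

PvuII sites (CAGCTG) start at positions 46, 115, 122.
PvuII cuts after base 3 of each site, so after positions 48, 117, 124.
SphI sites (GCATGC) start at positions 87, 107, 173.
SphI cuts after base 5 of each site (before the last base), so after positions 91, 111, 177.
Combined cut positions: 48, 91, 111, 117, 124, 177.
Linear molecule, 6 cuts → 7 fragments:
  1–48 → 48 bp
  49–91 → 43 bp
  92–111 → 20 bp
  112–117 → 6 bp
  118–124 → 7 bp
  125–177 → 53 bp
  178–182 → 5 bp
Sorted largest to smallest: 53, 48, 43, 20, 7, 6, 5 bp.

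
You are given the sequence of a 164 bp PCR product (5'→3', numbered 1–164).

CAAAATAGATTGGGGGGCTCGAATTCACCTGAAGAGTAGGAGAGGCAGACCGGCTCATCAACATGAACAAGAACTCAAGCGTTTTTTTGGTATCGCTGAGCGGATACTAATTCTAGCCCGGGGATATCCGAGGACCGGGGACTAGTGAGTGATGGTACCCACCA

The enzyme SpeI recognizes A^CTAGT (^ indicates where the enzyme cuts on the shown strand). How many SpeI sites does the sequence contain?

1

ACTAGT occurs starting at position 141.
SpeI cuts at 1 site.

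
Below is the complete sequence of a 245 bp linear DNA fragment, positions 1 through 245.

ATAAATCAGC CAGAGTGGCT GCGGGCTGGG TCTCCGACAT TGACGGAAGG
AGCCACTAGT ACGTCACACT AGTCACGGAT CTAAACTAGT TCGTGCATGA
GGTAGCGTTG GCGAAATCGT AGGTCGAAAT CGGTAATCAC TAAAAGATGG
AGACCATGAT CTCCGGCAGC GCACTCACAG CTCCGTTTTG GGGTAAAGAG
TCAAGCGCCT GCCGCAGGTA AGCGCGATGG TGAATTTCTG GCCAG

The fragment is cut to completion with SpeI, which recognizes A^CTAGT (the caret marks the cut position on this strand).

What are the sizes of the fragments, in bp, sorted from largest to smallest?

160, 55, 17, 13 bp

SpeI sites (ACTAGT) start at positions 55, 68, 85.
SpeI cuts after the first base of each site, so after positions 55, 68, 85.
Linear molecule, 3 cuts → 4 fragments:
  1–55 → 55 bp
  56–68 → 13 bp
  69–85 → 17 bp
  86–245 → 160 bp
Sorted largest to smallest: 160, 55, 17, 13 bp.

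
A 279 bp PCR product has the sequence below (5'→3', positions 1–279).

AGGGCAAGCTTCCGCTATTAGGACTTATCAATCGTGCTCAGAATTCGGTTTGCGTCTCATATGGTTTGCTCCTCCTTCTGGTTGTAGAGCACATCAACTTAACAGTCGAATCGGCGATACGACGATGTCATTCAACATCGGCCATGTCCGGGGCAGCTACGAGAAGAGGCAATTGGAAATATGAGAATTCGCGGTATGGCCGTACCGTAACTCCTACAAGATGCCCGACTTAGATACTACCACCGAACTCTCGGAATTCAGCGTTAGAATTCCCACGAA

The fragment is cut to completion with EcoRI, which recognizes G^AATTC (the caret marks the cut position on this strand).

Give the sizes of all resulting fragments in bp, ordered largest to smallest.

144, 69, 41, 13, 12 bp

EcoRI sites (GAATTC) start at positions 41, 185, 254, 267.
EcoRI cuts after the first base of each site, so after positions 41, 185, 254, 267.
Linear molecule, 4 cuts → 5 fragments:
  1–41 → 41 bp
  42–185 → 144 bp
  186–254 → 69 bp
  255–267 → 13 bp
  268–279 → 12 bp
Sorted largest to smallest: 144, 69, 41, 13, 12 bp.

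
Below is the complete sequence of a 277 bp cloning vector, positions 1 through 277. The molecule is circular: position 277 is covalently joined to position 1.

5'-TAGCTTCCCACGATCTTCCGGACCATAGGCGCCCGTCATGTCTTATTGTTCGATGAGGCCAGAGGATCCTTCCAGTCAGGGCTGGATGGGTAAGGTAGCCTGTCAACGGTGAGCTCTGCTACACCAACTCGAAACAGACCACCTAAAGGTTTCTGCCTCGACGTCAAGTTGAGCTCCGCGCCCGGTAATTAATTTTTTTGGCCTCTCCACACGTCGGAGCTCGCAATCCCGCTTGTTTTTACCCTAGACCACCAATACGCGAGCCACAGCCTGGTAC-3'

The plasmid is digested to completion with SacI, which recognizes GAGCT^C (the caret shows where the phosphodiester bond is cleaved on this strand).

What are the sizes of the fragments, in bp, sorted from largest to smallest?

SacI sites (GAGCTC) start at positions 111, 171, 217.
SacI cuts after base 5 of each site (before the last base), so after positions 115, 175, 221.
Circular molecule, 3 cuts → 3 fragments:
  116–175 → 60 bp
  176–221 → 46 bp
  222–277 then 1–115 → 56 + 115 = 171 bp
Sorted largest to smallest: 171, 60, 46 bp.

171, 60, 46 bp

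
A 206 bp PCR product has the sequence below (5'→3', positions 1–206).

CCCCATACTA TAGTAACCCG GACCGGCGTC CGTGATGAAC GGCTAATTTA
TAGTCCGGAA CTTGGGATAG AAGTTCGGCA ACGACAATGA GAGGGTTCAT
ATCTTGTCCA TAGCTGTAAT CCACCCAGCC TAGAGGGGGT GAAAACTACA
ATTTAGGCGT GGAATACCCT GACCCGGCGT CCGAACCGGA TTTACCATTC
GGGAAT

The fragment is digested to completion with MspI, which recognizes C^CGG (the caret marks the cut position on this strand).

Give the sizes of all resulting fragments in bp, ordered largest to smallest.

119, 32, 20, 18, 12, 5 bp

MspI sites (CCGG) start at positions 18, 23, 55, 174, 186.
MspI cuts after the first base of each site, so after positions 18, 23, 55, 174, 186.
Linear molecule, 5 cuts → 6 fragments:
  1–18 → 18 bp
  19–23 → 5 bp
  24–55 → 32 bp
  56–174 → 119 bp
  175–186 → 12 bp
  187–206 → 20 bp
Sorted largest to smallest: 119, 32, 20, 18, 12, 5 bp.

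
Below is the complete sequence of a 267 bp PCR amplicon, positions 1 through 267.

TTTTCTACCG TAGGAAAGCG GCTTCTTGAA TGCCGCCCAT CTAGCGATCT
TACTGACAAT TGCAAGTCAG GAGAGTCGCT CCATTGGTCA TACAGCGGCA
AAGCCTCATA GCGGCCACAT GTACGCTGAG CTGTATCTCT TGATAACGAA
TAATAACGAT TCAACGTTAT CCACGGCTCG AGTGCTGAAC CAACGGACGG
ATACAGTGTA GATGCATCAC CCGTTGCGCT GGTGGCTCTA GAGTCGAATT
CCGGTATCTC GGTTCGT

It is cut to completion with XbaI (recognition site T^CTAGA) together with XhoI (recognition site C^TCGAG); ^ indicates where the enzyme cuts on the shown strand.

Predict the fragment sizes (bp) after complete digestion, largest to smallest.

177, 60, 30 bp

The XbaI site (TCTAGA) starts at position 237.
XbaI cuts after the first base of each site, so after position 237.
The XhoI site (CTCGAG) starts at position 177.
XhoI cuts after the first base of each site, so after position 177.
Combined cut positions: 177, 237.
Linear molecule, 2 cuts → 3 fragments:
  1–177 → 177 bp
  178–237 → 60 bp
  238–267 → 30 bp
Sorted largest to smallest: 177, 60, 30 bp.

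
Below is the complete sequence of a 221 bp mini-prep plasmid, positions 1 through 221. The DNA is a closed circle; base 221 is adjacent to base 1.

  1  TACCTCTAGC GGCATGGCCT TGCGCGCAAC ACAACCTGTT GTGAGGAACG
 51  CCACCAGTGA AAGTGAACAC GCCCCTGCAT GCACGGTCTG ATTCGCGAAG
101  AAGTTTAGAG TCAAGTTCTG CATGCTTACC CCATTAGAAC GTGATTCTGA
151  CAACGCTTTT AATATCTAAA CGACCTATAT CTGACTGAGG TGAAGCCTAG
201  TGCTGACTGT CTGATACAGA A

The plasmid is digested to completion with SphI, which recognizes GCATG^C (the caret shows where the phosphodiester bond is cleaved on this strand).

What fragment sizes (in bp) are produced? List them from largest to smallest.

178, 43 bp

SphI sites (GCATGC) start at positions 77, 120.
SphI cuts after base 5 of each site (before the last base), so after positions 81, 124.
Circular molecule, 2 cuts → 2 fragments:
  82–124 → 43 bp
  125–221 then 1–81 → 97 + 81 = 178 bp
Sorted largest to smallest: 178, 43 bp.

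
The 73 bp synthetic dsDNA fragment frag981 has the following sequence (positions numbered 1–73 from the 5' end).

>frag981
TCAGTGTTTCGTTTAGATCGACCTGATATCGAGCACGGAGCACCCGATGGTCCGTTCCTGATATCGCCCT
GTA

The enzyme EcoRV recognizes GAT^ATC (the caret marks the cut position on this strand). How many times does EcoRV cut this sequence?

GATATC occurs starting at positions 25, 60.
EcoRV cuts at 2 sites.

2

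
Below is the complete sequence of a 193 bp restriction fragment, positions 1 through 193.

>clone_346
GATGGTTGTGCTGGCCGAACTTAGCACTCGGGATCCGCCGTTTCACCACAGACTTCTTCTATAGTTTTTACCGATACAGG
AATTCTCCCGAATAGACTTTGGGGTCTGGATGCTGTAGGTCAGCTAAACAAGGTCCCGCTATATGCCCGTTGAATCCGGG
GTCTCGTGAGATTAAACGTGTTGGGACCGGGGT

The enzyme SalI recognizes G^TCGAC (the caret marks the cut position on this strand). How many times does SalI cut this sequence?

0

No occurrence of GTCGAC is present in the sequence.
SalI does not cut: 0 sites.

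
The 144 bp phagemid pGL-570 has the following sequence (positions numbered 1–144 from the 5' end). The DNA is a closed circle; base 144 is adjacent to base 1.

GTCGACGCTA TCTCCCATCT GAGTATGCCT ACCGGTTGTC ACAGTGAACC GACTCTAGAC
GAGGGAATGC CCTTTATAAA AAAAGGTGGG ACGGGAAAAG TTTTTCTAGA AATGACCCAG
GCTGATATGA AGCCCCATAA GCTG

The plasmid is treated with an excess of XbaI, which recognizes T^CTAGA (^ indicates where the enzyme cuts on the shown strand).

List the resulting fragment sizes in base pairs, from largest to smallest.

93, 51 bp

XbaI sites (TCTAGA) start at positions 54, 105.
XbaI cuts after the first base of each site, so after positions 54, 105.
Circular molecule, 2 cuts → 2 fragments:
  55–105 → 51 bp
  106–144 then 1–54 → 39 + 54 = 93 bp
Sorted largest to smallest: 93, 51 bp.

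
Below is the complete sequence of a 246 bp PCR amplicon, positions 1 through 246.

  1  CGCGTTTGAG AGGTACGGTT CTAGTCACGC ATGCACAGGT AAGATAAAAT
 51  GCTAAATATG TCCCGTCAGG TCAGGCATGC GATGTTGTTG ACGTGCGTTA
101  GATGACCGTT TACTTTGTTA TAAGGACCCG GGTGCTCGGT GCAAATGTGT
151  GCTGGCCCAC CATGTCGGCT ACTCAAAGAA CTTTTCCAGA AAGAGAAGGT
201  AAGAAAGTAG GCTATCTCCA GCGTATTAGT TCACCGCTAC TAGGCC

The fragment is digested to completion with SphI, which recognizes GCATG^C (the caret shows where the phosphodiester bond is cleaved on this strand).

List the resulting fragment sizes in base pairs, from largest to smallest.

SphI sites (GCATGC) start at positions 29, 75.
SphI cuts after base 5 of each site (before the last base), so after positions 33, 79.
Linear molecule, 2 cuts → 3 fragments:
  1–33 → 33 bp
  34–79 → 46 bp
  80–246 → 167 bp
Sorted largest to smallest: 167, 46, 33 bp.

167, 46, 33 bp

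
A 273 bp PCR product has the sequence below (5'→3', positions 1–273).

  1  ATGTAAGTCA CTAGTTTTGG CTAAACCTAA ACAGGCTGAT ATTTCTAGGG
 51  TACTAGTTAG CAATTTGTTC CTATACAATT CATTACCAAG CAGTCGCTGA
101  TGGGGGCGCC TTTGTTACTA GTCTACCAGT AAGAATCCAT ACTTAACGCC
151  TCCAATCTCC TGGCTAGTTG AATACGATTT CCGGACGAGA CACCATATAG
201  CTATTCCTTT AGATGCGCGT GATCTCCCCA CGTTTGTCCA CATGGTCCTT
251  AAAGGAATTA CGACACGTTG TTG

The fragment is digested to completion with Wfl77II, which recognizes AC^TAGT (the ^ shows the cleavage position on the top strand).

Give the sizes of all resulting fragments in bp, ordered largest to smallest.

Wfl77II sites (ACTAGT) start at positions 10, 52, 117.
Wfl77II cuts after base 2 of each site, so after positions 11, 53, 118.
Linear molecule, 3 cuts → 4 fragments:
  1–11 → 11 bp
  12–53 → 42 bp
  54–118 → 65 bp
  119–273 → 155 bp
Sorted largest to smallest: 155, 65, 42, 11 bp.

155, 65, 42, 11 bp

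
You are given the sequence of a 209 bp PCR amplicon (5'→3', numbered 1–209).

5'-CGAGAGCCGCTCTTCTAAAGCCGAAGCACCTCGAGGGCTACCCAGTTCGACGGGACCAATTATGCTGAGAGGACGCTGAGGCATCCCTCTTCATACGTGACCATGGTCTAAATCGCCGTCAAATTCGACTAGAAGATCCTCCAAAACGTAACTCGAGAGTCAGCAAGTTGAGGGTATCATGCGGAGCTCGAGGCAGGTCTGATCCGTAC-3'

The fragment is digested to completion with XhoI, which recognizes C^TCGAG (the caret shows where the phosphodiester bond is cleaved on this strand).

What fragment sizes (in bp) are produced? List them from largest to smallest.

XhoI sites (CTCGAG) start at positions 30, 152, 187.
XhoI cuts after the first base of each site, so after positions 30, 152, 187.
Linear molecule, 3 cuts → 4 fragments:
  1–30 → 30 bp
  31–152 → 122 bp
  153–187 → 35 bp
  188–209 → 22 bp
Sorted largest to smallest: 122, 35, 30, 22 bp.

122, 35, 30, 22 bp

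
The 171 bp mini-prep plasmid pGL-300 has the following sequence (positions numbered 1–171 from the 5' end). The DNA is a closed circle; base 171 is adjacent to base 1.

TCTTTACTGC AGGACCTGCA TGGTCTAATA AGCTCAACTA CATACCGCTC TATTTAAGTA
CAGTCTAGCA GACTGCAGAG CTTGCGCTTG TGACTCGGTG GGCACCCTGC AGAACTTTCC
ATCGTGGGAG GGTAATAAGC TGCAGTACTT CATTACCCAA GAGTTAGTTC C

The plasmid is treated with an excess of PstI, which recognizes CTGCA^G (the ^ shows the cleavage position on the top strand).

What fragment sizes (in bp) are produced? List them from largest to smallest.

PstI sites (CTGCAG) start at positions 7, 73, 107, 140.
PstI cuts after base 5 of each site (before the last base), so after positions 11, 77, 111, 144.
Circular molecule, 4 cuts → 4 fragments:
  12–77 → 66 bp
  78–111 → 34 bp
  112–144 → 33 bp
  145–171 then 1–11 → 27 + 11 = 38 bp
Sorted largest to smallest: 66, 38, 34, 33 bp.

66, 38, 34, 33 bp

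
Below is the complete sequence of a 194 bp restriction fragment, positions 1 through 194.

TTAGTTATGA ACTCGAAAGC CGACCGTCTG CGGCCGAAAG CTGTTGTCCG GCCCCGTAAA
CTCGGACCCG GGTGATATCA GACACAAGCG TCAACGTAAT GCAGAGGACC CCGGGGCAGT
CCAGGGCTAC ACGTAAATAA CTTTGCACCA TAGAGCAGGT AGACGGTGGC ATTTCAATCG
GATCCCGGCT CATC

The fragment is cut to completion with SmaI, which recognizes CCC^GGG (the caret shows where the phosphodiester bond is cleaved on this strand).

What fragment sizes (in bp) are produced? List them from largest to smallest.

SmaI sites (CCCGGG) start at positions 67, 110.
SmaI cuts after base 3 of each site, so after positions 69, 112.
Linear molecule, 2 cuts → 3 fragments:
  1–69 → 69 bp
  70–112 → 43 bp
  113–194 → 82 bp
Sorted largest to smallest: 82, 69, 43 bp.

82, 69, 43 bp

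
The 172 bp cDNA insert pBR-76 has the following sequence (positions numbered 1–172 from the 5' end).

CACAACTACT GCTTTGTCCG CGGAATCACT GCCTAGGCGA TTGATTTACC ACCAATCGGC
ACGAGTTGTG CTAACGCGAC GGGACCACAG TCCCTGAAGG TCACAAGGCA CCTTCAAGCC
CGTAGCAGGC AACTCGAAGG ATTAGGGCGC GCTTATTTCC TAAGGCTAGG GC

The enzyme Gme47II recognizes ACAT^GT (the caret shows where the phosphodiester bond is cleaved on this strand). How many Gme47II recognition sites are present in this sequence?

0

No occurrence of ACATGT is present in the sequence.
Gme47II does not cut: 0 sites.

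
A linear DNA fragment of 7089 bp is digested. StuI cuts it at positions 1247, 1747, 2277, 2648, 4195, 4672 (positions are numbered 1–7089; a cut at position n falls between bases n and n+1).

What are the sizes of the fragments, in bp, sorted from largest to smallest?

2417, 1547, 1247, 530, 500, 477, 371 bp

Linear molecule, 6 cuts → 7 fragments:
  1247 − 0 = 1247 bp
  1747 − 1247 = 500 bp
  2277 − 1747 = 530 bp
  2648 − 2277 = 371 bp
  4195 − 2648 = 1547 bp
  4672 − 4195 = 477 bp
  7089 − 4672 = 2417 bp
Sorted largest to smallest: 2417, 1547, 1247, 530, 500, 477, 371 bp.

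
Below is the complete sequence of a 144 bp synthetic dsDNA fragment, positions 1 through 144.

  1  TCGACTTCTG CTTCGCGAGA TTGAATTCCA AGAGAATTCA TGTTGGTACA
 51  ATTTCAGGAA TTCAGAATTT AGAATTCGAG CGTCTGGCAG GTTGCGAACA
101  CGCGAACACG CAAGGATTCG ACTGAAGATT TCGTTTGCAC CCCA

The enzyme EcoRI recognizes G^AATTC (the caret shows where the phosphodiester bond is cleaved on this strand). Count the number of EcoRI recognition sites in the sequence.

4

GAATTC occurs starting at positions 23, 34, 58, 72.
EcoRI cuts at 4 sites.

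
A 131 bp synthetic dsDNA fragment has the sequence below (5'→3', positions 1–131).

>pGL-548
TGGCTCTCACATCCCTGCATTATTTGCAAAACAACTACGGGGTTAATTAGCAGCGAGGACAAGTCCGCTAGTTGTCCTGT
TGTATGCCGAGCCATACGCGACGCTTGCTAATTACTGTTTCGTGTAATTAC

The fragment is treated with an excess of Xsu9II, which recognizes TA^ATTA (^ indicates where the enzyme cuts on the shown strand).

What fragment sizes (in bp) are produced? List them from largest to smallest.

Xsu9II sites (TAATTA) start at positions 44, 109, 125.
Xsu9II cuts after base 2 of each site, so after positions 45, 110, 126.
Linear molecule, 3 cuts → 4 fragments:
  1–45 → 45 bp
  46–110 → 65 bp
  111–126 → 16 bp
  127–131 → 5 bp
Sorted largest to smallest: 65, 45, 16, 5 bp.

65, 45, 16, 5 bp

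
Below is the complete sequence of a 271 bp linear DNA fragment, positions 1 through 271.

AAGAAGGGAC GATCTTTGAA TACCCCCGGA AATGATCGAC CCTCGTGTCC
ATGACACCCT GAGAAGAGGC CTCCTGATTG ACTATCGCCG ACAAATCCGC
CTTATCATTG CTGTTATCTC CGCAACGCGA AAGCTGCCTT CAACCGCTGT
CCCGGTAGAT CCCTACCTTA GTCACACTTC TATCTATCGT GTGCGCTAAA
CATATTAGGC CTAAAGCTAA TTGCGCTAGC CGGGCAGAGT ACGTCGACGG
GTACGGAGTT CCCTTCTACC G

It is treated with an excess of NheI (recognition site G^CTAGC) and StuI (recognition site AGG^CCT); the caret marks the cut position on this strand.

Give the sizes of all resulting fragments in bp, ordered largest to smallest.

The NheI site (GCTAGC) starts at position 225.
NheI cuts after the first base of each site, so after position 225.
StuI sites (AGGCCT) start at positions 67, 207.
StuI cuts after base 3 of each site, so after positions 69, 209.
Combined cut positions: 69, 209, 225.
Linear molecule, 3 cuts → 4 fragments:
  1–69 → 69 bp
  70–209 → 140 bp
  210–225 → 16 bp
  226–271 → 46 bp
Sorted largest to smallest: 140, 69, 46, 16 bp.

140, 69, 46, 16 bp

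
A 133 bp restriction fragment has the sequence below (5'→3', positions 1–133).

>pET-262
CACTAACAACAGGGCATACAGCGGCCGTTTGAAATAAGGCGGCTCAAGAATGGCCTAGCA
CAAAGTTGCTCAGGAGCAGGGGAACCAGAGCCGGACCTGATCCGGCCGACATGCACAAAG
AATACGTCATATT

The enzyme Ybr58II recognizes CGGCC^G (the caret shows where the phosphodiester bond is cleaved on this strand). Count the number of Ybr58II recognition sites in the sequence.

2

CGGCCG occurs starting at positions 22, 103.
Ybr58II cuts at 2 sites.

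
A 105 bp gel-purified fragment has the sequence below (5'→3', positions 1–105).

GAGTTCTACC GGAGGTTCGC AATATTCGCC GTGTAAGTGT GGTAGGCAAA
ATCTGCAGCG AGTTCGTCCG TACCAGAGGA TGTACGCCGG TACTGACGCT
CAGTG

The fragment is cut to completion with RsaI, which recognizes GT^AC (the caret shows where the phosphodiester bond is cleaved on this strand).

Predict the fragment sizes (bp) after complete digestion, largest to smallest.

RsaI sites (GTAC) start at positions 70, 82, 90.
RsaI cuts after base 2 of each site, so after positions 71, 83, 91.
Linear molecule, 3 cuts → 4 fragments:
  1–71 → 71 bp
  72–83 → 12 bp
  84–91 → 8 bp
  92–105 → 14 bp
Sorted largest to smallest: 71, 14, 12, 8 bp.

71, 14, 12, 8 bp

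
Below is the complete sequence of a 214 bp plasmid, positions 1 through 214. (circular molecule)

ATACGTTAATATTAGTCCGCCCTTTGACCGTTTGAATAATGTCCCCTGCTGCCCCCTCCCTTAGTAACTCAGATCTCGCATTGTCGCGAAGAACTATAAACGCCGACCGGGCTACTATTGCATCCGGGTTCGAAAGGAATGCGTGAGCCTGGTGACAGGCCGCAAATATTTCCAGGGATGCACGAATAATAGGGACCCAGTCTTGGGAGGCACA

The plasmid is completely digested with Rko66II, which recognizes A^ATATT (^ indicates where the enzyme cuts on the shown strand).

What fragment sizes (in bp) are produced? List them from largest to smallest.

157, 57 bp

Rko66II sites (AATATT) start at positions 8, 165.
Rko66II cuts after the first base of each site, so after positions 8, 165.
Circular molecule, 2 cuts → 2 fragments:
  9–165 → 157 bp
  166–214 then 1–8 → 49 + 8 = 57 bp
Sorted largest to smallest: 157, 57 bp.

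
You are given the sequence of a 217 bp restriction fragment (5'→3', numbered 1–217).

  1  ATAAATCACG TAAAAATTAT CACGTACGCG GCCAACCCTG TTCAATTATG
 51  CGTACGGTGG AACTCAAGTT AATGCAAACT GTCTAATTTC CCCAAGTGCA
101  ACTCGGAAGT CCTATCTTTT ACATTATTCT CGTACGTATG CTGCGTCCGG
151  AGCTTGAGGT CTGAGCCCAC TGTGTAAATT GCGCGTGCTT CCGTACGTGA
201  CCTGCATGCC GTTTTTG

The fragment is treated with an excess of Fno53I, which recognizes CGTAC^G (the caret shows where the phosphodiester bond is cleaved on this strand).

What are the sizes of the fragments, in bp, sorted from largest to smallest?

80, 61, 28, 27, 21 bp

Fno53I sites (CGTACG) start at positions 23, 51, 131, 192.
Fno53I cuts after base 5 of each site (before the last base), so after positions 27, 55, 135, 196.
Linear molecule, 4 cuts → 5 fragments:
  1–27 → 27 bp
  28–55 → 28 bp
  56–135 → 80 bp
  136–196 → 61 bp
  197–217 → 21 bp
Sorted largest to smallest: 80, 61, 28, 27, 21 bp.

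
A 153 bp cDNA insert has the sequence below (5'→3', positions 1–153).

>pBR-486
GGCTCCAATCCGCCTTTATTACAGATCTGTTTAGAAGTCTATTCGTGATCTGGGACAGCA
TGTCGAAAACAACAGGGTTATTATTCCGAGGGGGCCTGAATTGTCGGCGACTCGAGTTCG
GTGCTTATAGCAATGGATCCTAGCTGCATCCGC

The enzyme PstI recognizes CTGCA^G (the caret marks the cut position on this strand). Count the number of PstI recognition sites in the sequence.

0

No occurrence of CTGCAG is present in the sequence.
PstI does not cut: 0 sites.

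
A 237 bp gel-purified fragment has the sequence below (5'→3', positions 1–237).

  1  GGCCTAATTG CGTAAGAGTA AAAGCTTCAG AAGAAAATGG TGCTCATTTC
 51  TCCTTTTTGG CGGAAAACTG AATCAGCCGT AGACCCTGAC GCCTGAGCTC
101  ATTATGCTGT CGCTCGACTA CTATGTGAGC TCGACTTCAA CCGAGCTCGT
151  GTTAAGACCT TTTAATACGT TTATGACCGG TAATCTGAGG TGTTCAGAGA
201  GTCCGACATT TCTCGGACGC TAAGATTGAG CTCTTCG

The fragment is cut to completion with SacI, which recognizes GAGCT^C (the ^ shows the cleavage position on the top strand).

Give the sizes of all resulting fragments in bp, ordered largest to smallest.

SacI sites (GAGCTC) start at positions 95, 127, 143, 228.
SacI cuts after base 5 of each site (before the last base), so after positions 99, 131, 147, 232.
Linear molecule, 4 cuts → 5 fragments:
  1–99 → 99 bp
  100–131 → 32 bp
  132–147 → 16 bp
  148–232 → 85 bp
  233–237 → 5 bp
Sorted largest to smallest: 99, 85, 32, 16, 5 bp.

99, 85, 32, 16, 5 bp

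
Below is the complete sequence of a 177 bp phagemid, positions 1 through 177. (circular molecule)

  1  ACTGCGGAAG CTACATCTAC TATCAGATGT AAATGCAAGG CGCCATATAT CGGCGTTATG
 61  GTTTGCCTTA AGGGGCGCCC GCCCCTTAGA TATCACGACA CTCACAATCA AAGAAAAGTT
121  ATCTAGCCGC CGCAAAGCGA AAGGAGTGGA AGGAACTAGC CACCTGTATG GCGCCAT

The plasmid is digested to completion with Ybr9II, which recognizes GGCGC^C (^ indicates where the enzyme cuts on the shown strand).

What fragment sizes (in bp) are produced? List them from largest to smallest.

Ybr9II sites (GGCGCC) start at positions 39, 74, 170.
Ybr9II cuts after base 5 of each site (before the last base), so after positions 43, 78, 174.
Circular molecule, 3 cuts → 3 fragments:
  44–78 → 35 bp
  79–174 → 96 bp
  175–177 then 1–43 → 3 + 43 = 46 bp
Sorted largest to smallest: 96, 46, 35 bp.

96, 46, 35 bp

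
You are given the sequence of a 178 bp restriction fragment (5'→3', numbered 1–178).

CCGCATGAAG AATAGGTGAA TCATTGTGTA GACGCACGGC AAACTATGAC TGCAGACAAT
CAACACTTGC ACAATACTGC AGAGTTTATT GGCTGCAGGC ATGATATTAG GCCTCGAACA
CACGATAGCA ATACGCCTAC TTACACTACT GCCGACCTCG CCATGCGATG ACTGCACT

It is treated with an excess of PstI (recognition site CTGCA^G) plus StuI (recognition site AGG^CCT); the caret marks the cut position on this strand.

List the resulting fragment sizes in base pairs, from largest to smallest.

67, 54, 27, 16, 14 bp

PstI sites (CTGCAG) start at positions 50, 77, 93.
PstI cuts after base 5 of each site (before the last base), so after positions 54, 81, 97.
The StuI site (AGGCCT) starts at position 109.
StuI cuts after base 3 of each site, so after position 111.
Combined cut positions: 54, 81, 97, 111.
Linear molecule, 4 cuts → 5 fragments:
  1–54 → 54 bp
  55–81 → 27 bp
  82–97 → 16 bp
  98–111 → 14 bp
  112–178 → 67 bp
Sorted largest to smallest: 67, 54, 27, 16, 14 bp.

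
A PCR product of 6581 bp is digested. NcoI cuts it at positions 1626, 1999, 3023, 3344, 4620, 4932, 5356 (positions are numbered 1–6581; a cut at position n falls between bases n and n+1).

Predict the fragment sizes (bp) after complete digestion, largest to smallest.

1626, 1276, 1225, 1024, 424, 373, 321, 312 bp

Linear molecule, 7 cuts → 8 fragments:
  1626 − 0 = 1626 bp
  1999 − 1626 = 373 bp
  3023 − 1999 = 1024 bp
  3344 − 3023 = 321 bp
  4620 − 3344 = 1276 bp
  4932 − 4620 = 312 bp
  5356 − 4932 = 424 bp
  6581 − 5356 = 1225 bp
Sorted largest to smallest: 1626, 1276, 1225, 1024, 424, 373, 321, 312 bp.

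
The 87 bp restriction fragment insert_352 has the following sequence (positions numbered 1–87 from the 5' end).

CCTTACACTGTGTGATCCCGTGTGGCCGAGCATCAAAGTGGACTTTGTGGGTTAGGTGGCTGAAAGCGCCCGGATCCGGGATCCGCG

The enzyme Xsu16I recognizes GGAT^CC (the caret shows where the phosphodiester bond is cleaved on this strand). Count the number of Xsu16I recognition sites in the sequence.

2

GGATCC occurs starting at positions 72, 79.
Xsu16I cuts at 2 sites.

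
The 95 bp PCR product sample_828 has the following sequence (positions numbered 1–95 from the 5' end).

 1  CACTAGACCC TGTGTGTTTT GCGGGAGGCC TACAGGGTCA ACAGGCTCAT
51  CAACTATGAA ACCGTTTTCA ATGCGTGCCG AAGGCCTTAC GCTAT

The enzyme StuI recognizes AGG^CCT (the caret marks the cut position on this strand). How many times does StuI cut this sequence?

AGGCCT occurs starting at positions 26, 82.
StuI cuts at 2 sites.

2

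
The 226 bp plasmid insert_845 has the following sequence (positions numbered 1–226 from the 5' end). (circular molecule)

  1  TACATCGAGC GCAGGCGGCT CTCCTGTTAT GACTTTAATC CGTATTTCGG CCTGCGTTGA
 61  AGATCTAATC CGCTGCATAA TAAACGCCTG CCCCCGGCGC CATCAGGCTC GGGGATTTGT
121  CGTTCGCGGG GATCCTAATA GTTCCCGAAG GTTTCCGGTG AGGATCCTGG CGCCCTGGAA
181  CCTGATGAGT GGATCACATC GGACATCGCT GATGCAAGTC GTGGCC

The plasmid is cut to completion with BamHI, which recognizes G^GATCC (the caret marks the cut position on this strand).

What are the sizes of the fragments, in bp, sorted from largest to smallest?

194, 32 bp

BamHI sites (GGATCC) start at positions 130, 162.
BamHI cuts after the first base of each site, so after positions 130, 162.
Circular molecule, 2 cuts → 2 fragments:
  131–162 → 32 bp
  163–226 then 1–130 → 64 + 130 = 194 bp
Sorted largest to smallest: 194, 32 bp.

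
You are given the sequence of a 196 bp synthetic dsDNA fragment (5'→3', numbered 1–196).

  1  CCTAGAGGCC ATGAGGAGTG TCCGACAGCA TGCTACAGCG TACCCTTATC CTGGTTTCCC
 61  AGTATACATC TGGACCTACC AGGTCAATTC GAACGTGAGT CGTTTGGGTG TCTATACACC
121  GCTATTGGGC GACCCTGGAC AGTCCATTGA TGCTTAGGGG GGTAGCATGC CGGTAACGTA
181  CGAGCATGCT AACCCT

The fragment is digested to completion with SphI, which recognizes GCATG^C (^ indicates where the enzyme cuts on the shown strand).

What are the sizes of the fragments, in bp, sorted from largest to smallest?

137, 32, 19, 8 bp

SphI sites (GCATGC) start at positions 28, 165, 184.
SphI cuts after base 5 of each site (before the last base), so after positions 32, 169, 188.
Linear molecule, 3 cuts → 4 fragments:
  1–32 → 32 bp
  33–169 → 137 bp
  170–188 → 19 bp
  189–196 → 8 bp
Sorted largest to smallest: 137, 32, 19, 8 bp.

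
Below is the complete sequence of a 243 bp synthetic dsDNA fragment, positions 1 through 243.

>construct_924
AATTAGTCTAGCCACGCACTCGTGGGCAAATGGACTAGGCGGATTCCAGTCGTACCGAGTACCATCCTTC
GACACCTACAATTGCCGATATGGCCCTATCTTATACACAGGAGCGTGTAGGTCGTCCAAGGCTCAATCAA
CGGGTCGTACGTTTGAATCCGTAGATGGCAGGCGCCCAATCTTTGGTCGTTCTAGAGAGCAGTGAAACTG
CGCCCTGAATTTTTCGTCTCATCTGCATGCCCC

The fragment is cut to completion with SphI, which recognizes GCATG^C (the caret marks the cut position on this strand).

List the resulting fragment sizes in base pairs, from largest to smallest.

239, 4 bp

The SphI site (GCATGC) starts at position 235.
SphI cuts after base 5 of each site (before the last base), so after position 239.
Linear molecule, 1 cut → 2 fragments:
  1–239 → 239 bp
  240–243 → 4 bp
Sorted largest to smallest: 239, 4 bp.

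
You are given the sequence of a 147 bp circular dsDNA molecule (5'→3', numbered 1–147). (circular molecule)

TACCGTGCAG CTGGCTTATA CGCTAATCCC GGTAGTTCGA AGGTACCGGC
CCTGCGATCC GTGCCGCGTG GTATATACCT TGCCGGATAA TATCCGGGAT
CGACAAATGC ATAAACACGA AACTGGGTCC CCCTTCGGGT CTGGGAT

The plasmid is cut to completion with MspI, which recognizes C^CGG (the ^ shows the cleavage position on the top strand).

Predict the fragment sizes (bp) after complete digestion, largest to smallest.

MspI sites (CCGG) start at positions 29, 46, 83, 94.
MspI cuts after the first base of each site, so after positions 29, 46, 83, 94.
Circular molecule, 4 cuts → 4 fragments:
  30–46 → 17 bp
  47–83 → 37 bp
  84–94 → 11 bp
  95–147 then 1–29 → 53 + 29 = 82 bp
Sorted largest to smallest: 82, 37, 17, 11 bp.

82, 37, 17, 11 bp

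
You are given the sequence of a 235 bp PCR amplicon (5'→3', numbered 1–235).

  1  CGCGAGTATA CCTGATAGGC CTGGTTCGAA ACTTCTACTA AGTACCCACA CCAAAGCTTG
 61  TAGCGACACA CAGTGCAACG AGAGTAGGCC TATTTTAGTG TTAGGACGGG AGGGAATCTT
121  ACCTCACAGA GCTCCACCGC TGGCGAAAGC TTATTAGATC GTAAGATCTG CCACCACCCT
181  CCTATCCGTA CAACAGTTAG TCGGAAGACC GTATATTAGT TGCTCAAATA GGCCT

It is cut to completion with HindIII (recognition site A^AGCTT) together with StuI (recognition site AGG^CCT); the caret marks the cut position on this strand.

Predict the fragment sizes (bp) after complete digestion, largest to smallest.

85, 59, 35, 34, 19, 3 bp

HindIII sites (AAGCTT) start at positions 54, 147.
HindIII cuts after the first base of each site, so after positions 54, 147.
StuI sites (AGGCCT) start at positions 17, 86, 230.
StuI cuts after base 3 of each site, so after positions 19, 88, 232.
Combined cut positions: 19, 54, 88, 147, 232.
Linear molecule, 5 cuts → 6 fragments:
  1–19 → 19 bp
  20–54 → 35 bp
  55–88 → 34 bp
  89–147 → 59 bp
  148–232 → 85 bp
  233–235 → 3 bp
Sorted largest to smallest: 85, 59, 35, 34, 19, 3 bp.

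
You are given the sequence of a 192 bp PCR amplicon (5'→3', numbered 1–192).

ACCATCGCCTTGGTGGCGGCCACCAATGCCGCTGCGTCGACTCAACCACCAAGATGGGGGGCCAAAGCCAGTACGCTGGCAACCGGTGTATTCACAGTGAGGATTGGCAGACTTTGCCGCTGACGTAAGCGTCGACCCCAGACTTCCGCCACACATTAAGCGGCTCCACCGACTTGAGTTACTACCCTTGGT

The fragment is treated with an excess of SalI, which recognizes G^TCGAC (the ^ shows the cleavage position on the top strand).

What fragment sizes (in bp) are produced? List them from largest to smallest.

95, 61, 36 bp

SalI sites (GTCGAC) start at positions 36, 131.
SalI cuts after the first base of each site, so after positions 36, 131.
Linear molecule, 2 cuts → 3 fragments:
  1–36 → 36 bp
  37–131 → 95 bp
  132–192 → 61 bp
Sorted largest to smallest: 95, 61, 36 bp.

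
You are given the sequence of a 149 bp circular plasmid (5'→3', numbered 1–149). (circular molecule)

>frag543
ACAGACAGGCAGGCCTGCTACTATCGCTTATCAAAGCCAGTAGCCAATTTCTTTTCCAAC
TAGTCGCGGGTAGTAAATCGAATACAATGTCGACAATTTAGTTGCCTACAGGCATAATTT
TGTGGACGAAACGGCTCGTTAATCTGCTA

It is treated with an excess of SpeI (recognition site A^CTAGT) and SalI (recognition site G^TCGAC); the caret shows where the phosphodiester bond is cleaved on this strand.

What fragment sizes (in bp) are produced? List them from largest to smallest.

119, 30 bp

The SpeI site (ACTAGT) starts at position 59.
SpeI cuts after the first base of each site, so after position 59.
The SalI site (GTCGAC) starts at position 89.
SalI cuts after the first base of each site, so after position 89.
Combined cut positions: 59, 89.
Circular molecule, 2 cuts → 2 fragments:
  60–89 → 30 bp
  90–149 then 1–59 → 60 + 59 = 119 bp
Sorted largest to smallest: 119, 30 bp.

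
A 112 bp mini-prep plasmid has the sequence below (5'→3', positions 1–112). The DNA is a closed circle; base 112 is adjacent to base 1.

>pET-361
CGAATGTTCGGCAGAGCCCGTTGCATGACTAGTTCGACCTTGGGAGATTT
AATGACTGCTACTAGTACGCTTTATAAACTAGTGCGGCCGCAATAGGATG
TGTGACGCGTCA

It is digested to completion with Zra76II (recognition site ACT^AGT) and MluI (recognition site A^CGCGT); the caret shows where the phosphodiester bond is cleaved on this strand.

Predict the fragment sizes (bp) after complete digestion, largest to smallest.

37, 33, 25, 17 bp

Zra76II sites (ACTAGT) start at positions 28, 61, 78.
Zra76II cuts after base 3 of each site, so after positions 30, 63, 80.
The MluI site (ACGCGT) starts at position 105.
MluI cuts after the first base of each site, so after position 105.
Combined cut positions: 30, 63, 80, 105.
Circular molecule, 4 cuts → 4 fragments:
  31–63 → 33 bp
  64–80 → 17 bp
  81–105 → 25 bp
  106–112 then 1–30 → 7 + 30 = 37 bp
Sorted largest to smallest: 37, 33, 25, 17 bp.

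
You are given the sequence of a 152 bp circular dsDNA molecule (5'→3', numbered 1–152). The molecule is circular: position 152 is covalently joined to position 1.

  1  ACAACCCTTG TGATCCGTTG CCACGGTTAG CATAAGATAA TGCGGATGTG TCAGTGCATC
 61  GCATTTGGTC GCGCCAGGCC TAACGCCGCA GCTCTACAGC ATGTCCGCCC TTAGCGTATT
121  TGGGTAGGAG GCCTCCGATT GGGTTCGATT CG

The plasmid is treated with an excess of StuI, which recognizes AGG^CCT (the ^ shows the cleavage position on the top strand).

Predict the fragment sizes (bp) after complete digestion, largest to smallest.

99, 53 bp

StuI sites (AGGCCT) start at positions 76, 129.
StuI cuts after base 3 of each site, so after positions 78, 131.
Circular molecule, 2 cuts → 2 fragments:
  79–131 → 53 bp
  132–152 then 1–78 → 21 + 78 = 99 bp
Sorted largest to smallest: 99, 53 bp.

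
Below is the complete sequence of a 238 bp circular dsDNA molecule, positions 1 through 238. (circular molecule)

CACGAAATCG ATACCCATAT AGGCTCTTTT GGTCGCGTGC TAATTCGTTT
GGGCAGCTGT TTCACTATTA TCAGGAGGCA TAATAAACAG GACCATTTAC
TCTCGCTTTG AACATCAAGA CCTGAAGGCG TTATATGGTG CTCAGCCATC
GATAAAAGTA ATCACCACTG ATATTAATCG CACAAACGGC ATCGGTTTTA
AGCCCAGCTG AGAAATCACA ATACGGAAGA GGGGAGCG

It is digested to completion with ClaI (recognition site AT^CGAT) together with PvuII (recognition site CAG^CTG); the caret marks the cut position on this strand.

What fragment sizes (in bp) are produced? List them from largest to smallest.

ClaI sites (ATCGAT) start at positions 7, 148.
ClaI cuts after base 2 of each site, so after positions 8, 149.
PvuII sites (CAGCTG) start at positions 54, 205.
PvuII cuts after base 3 of each site, so after positions 56, 207.
Combined cut positions: 8, 56, 149, 207.
Circular molecule, 4 cuts → 4 fragments:
  9–56 → 48 bp
  57–149 → 93 bp
  150–207 → 58 bp
  208–238 then 1–8 → 31 + 8 = 39 bp
Sorted largest to smallest: 93, 58, 48, 39 bp.

93, 58, 48, 39 bp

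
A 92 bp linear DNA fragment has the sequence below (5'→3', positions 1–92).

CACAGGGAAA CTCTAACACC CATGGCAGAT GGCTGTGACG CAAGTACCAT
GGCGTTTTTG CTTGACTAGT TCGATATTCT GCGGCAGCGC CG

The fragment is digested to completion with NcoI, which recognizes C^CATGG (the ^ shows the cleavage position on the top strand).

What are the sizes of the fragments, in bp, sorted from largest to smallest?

NcoI sites (CCATGG) start at positions 20, 47.
NcoI cuts after the first base of each site, so after positions 20, 47.
Linear molecule, 2 cuts → 3 fragments:
  1–20 → 20 bp
  21–47 → 27 bp
  48–92 → 45 bp
Sorted largest to smallest: 45, 27, 20 bp.

45, 27, 20 bp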